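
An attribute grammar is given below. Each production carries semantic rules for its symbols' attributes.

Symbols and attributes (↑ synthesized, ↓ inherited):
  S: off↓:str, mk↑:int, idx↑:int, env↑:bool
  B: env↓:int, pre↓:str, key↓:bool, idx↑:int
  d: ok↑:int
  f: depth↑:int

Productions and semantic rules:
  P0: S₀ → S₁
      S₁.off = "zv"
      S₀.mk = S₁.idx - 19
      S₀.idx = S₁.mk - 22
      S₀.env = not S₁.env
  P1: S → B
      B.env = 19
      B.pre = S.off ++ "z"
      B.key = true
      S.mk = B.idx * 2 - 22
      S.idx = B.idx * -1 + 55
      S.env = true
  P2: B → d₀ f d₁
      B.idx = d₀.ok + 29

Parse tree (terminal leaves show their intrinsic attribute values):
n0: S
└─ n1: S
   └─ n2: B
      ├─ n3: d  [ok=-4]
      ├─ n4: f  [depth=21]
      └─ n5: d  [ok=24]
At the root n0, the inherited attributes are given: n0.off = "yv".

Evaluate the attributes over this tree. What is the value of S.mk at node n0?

1. n0.off = "yv"  [given at root]
2. n1.off = "zv"  ["zv"]
3. n2.env = 19  [19]
4. n2.pre = "zvz"  [S.off ++ "z"]
5. n2.key = true  [true]
6. n3.ok = -4  [terminal]
7. n4.depth = 21  [terminal]
8. n5.ok = 24  [terminal]
9. n2.idx = 25  [d₀.ok + 29]
10. n1.mk = 28  [B.idx * 2 - 22]
11. n1.idx = 30  [B.idx * -1 + 55]
12. n1.env = true  [true]
13. n0.mk = 11  [S₁.idx - 19]
14. n0.idx = 6  [S₁.mk - 22]
15. n0.env = false  [not S₁.env]

11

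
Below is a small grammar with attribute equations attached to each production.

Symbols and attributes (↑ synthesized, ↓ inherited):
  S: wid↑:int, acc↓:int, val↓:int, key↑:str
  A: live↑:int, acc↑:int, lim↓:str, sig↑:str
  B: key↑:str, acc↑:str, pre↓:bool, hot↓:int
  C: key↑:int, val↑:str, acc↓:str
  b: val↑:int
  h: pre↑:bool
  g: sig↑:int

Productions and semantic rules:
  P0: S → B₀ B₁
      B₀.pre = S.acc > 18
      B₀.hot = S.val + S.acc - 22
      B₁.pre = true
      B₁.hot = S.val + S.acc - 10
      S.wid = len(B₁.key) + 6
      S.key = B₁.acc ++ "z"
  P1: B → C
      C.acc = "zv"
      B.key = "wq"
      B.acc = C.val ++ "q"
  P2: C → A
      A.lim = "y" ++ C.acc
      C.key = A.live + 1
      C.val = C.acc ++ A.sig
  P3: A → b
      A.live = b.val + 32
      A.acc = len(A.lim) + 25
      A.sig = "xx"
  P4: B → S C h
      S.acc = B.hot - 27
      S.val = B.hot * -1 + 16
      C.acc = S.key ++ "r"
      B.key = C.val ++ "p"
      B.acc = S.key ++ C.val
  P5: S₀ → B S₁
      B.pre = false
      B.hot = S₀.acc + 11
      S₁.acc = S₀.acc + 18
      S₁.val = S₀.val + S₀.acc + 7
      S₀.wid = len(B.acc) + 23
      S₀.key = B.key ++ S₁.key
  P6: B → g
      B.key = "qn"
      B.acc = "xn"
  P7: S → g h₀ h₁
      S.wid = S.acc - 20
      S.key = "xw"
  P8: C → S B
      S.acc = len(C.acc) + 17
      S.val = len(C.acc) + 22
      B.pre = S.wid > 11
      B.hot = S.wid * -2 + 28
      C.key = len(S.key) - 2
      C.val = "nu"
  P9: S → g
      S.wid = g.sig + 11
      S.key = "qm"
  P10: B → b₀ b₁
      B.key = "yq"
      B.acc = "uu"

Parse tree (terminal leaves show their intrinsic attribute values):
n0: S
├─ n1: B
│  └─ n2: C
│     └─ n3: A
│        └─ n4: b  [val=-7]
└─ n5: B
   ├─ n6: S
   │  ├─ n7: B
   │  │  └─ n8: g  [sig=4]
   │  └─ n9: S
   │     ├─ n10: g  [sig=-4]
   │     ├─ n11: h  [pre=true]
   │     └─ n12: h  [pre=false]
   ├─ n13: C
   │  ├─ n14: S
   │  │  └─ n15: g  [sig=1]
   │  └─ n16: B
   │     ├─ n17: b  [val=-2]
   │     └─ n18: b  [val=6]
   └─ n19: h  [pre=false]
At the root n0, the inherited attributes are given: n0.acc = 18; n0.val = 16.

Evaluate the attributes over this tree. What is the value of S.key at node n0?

1. n0.acc = 18  [given at root]
2. n0.val = 16  [given at root]
3. n1.pre = false  [S.acc > 18]
4. n1.hot = 12  [S.val + S.acc - 22]
5. n2.acc = "zv"  ["zv"]
6. n3.lim = "yzv"  ["y" ++ C.acc]
7. n4.val = -7  [terminal]
8. n3.live = 25  [b.val + 32]
9. n3.acc = 28  [len(A.lim) + 25]
10. n3.sig = "xx"  ["xx"]
11. n2.key = 26  [A.live + 1]
12. n2.val = "zvxx"  [C.acc ++ A.sig]
13. n1.key = "wq"  ["wq"]
14. n1.acc = "zvxxq"  [C.val ++ "q"]
15. n5.pre = true  [true]
16. n5.hot = 24  [S.val + S.acc - 10]
17. n6.acc = -3  [B.hot - 27]
18. n6.val = -8  [B.hot * -1 + 16]
19. n7.pre = false  [false]
20. n7.hot = 8  [S₀.acc + 11]
21. n8.sig = 4  [terminal]
22. n7.key = "qn"  ["qn"]
23. n7.acc = "xn"  ["xn"]
24. n9.acc = 15  [S₀.acc + 18]
25. n9.val = -4  [S₀.val + S₀.acc + 7]
26. n10.sig = -4  [terminal]
27. n11.pre = true  [terminal]
28. n12.pre = false  [terminal]
29. n9.wid = -5  [S.acc - 20]
30. n9.key = "xw"  ["xw"]
31. n6.wid = 25  [len(B.acc) + 23]
32. n6.key = "qnxw"  [B.key ++ S₁.key]
33. n13.acc = "qnxwr"  [S.key ++ "r"]
34. n14.acc = 22  [len(C.acc) + 17]
35. n14.val = 27  [len(C.acc) + 22]
36. n15.sig = 1  [terminal]
37. n14.wid = 12  [g.sig + 11]
38. n14.key = "qm"  ["qm"]
39. n16.pre = true  [S.wid > 11]
40. n16.hot = 4  [S.wid * -2 + 28]
41. n17.val = -2  [terminal]
42. n18.val = 6  [terminal]
43. n16.key = "yq"  ["yq"]
44. n16.acc = "uu"  ["uu"]
45. n13.key = 0  [len(S.key) - 2]
46. n13.val = "nu"  ["nu"]
47. n19.pre = false  [terminal]
48. n5.key = "nup"  [C.val ++ "p"]
49. n5.acc = "qnxwnu"  [S.key ++ C.val]
50. n0.wid = 9  [len(B₁.key) + 6]
51. n0.key = "qnxwnuz"  [B₁.acc ++ "z"]

"qnxwnuz"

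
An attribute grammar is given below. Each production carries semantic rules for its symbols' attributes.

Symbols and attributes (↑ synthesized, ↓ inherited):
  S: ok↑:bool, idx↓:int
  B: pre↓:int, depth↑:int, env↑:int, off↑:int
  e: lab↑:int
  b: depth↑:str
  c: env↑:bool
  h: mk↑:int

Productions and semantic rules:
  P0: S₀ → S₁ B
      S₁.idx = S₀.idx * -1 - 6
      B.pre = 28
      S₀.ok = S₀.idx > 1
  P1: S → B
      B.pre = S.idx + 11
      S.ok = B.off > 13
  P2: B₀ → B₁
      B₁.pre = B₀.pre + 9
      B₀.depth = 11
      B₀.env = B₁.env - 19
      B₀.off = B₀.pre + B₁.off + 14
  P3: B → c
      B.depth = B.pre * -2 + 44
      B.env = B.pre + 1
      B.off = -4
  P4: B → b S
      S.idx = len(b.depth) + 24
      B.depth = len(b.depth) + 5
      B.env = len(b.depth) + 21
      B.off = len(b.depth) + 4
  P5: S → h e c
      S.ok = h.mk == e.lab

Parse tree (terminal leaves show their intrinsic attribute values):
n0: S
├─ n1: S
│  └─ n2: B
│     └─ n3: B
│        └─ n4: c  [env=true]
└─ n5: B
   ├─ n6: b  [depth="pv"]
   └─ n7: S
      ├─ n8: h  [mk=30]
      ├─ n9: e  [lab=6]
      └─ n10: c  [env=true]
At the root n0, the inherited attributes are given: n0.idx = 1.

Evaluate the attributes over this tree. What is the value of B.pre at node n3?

1. n0.idx = 1  [given at root]
2. n1.idx = -7  [S₀.idx * -1 - 6]
3. n2.pre = 4  [S.idx + 11]
4. n3.pre = 13  [B₀.pre + 9]
5. n4.env = true  [terminal]
6. n3.depth = 18  [B.pre * -2 + 44]
7. n3.env = 14  [B.pre + 1]
8. n3.off = -4  [-4]
9. n2.depth = 11  [11]
10. n2.env = -5  [B₁.env - 19]
11. n2.off = 14  [B₀.pre + B₁.off + 14]
12. n1.ok = true  [B.off > 13]
13. n5.pre = 28  [28]
14. n6.depth = "pv"  [terminal]
15. n7.idx = 26  [len(b.depth) + 24]
16. n8.mk = 30  [terminal]
17. n9.lab = 6  [terminal]
18. n10.env = true  [terminal]
19. n7.ok = false  [h.mk == e.lab]
20. n5.depth = 7  [len(b.depth) + 5]
21. n5.env = 23  [len(b.depth) + 21]
22. n5.off = 6  [len(b.depth) + 4]
23. n0.ok = false  [S₀.idx > 1]

13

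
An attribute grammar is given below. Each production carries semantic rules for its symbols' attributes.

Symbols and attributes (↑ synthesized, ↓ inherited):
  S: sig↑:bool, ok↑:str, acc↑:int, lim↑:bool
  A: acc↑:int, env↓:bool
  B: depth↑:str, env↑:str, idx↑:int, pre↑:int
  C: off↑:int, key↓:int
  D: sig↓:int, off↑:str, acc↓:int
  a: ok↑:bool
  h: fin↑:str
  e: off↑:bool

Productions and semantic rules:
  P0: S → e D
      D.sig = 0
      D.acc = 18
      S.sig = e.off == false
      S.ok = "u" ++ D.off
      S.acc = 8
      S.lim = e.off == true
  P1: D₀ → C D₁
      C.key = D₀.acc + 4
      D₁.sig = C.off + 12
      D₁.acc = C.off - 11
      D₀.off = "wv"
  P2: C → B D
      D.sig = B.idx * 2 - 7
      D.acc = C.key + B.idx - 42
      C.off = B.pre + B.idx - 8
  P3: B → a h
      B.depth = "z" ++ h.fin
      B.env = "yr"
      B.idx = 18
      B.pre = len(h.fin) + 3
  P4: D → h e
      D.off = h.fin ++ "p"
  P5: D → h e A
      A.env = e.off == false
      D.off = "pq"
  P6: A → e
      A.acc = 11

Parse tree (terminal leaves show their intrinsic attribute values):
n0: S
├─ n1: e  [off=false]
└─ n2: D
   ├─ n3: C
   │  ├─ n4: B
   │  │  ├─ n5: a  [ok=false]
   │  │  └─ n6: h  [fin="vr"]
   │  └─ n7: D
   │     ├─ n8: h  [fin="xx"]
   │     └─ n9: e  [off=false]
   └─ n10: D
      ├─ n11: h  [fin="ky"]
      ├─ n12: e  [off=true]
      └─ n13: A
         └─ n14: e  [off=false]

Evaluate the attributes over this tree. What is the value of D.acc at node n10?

4

1. n1.off = false  [terminal]
2. n2.sig = 0  [0]
3. n2.acc = 18  [18]
4. n3.key = 22  [D₀.acc + 4]
5. n5.ok = false  [terminal]
6. n6.fin = "vr"  [terminal]
7. n4.depth = "zvr"  ["z" ++ h.fin]
8. n4.env = "yr"  ["yr"]
9. n4.idx = 18  [18]
10. n4.pre = 5  [len(h.fin) + 3]
11. n7.sig = 29  [B.idx * 2 - 7]
12. n7.acc = -2  [C.key + B.idx - 42]
13. n8.fin = "xx"  [terminal]
14. n9.off = false  [terminal]
15. n7.off = "xxp"  [h.fin ++ "p"]
16. n3.off = 15  [B.pre + B.idx - 8]
17. n10.sig = 27  [C.off + 12]
18. n10.acc = 4  [C.off - 11]
19. n11.fin = "ky"  [terminal]
20. n12.off = true  [terminal]
21. n13.env = false  [e.off == false]
22. n14.off = false  [terminal]
23. n13.acc = 11  [11]
24. n10.off = "pq"  ["pq"]
25. n2.off = "wv"  ["wv"]
26. n0.sig = true  [e.off == false]
27. n0.ok = "uwv"  ["u" ++ D.off]
28. n0.acc = 8  [8]
29. n0.lim = false  [e.off == true]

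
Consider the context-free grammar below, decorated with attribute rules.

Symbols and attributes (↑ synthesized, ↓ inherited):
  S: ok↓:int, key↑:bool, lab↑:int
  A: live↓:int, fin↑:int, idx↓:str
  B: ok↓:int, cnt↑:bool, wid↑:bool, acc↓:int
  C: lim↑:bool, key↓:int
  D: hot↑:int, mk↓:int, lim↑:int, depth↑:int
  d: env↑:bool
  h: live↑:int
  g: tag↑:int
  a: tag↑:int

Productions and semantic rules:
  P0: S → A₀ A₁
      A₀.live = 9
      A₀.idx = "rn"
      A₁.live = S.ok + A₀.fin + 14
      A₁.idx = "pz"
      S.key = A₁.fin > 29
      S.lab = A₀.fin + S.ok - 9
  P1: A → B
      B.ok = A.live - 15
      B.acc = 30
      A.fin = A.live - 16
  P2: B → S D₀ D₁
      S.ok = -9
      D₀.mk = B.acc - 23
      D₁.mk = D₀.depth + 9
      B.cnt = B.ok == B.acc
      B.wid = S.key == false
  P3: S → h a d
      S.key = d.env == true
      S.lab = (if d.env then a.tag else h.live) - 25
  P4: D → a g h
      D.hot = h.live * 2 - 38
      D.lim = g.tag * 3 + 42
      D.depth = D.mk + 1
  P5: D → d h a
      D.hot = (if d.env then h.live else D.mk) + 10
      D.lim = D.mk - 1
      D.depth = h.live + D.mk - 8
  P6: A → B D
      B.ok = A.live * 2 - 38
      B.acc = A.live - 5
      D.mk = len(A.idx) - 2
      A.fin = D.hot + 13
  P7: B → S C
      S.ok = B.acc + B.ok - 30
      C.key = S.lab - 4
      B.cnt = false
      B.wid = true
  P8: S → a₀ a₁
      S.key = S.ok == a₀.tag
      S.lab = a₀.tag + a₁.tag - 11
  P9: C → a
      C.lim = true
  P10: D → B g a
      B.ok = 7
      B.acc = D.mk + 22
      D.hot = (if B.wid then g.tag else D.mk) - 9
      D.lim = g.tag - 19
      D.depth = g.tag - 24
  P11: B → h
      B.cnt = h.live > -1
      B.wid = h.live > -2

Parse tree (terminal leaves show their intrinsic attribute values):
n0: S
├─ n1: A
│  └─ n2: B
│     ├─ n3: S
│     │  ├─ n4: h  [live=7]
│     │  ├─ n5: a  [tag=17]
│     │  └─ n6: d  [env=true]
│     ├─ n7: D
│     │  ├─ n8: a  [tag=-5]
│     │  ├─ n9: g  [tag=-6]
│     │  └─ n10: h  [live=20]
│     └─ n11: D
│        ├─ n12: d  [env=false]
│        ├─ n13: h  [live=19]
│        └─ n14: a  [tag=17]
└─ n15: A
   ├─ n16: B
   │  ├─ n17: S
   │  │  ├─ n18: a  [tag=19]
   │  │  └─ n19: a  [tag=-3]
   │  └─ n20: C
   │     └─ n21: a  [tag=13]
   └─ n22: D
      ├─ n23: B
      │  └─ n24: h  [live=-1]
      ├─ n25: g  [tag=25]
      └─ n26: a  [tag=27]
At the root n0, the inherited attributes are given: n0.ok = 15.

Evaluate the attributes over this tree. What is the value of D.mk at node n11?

1. n0.ok = 15  [given at root]
2. n1.live = 9  [9]
3. n1.idx = "rn"  ["rn"]
4. n2.ok = -6  [A.live - 15]
5. n2.acc = 30  [30]
6. n3.ok = -9  [-9]
7. n4.live = 7  [terminal]
8. n5.tag = 17  [terminal]
9. n6.env = true  [terminal]
10. n3.key = true  [d.env == true]
11. n3.lab = -8  [(if d.env then a.tag else h.live) - 25]
12. n7.mk = 7  [B.acc - 23]
13. n8.tag = -5  [terminal]
14. n9.tag = -6  [terminal]
15. n10.live = 20  [terminal]
16. n7.hot = 2  [h.live * 2 - 38]
17. n7.lim = 24  [g.tag * 3 + 42]
18. n7.depth = 8  [D.mk + 1]
19. n11.mk = 17  [D₀.depth + 9]
20. n12.env = false  [terminal]
21. n13.live = 19  [terminal]
22. n14.tag = 17  [terminal]
23. n11.hot = 27  [(if d.env then h.live else D.mk) + 10]
24. n11.lim = 16  [D.mk - 1]
25. n11.depth = 28  [h.live + D.mk - 8]
26. n2.cnt = false  [B.ok == B.acc]
27. n2.wid = false  [S.key == false]
28. n1.fin = -7  [A.live - 16]
29. n15.live = 22  [S.ok + A₀.fin + 14]
30. n15.idx = "pz"  ["pz"]
31. n16.ok = 6  [A.live * 2 - 38]
32. n16.acc = 17  [A.live - 5]
33. n17.ok = -7  [B.acc + B.ok - 30]
34. n18.tag = 19  [terminal]
35. n19.tag = -3  [terminal]
36. n17.key = false  [S.ok == a₀.tag]
37. n17.lab = 5  [a₀.tag + a₁.tag - 11]
38. n20.key = 1  [S.lab - 4]
39. n21.tag = 13  [terminal]
40. n20.lim = true  [true]
41. n16.cnt = false  [false]
42. n16.wid = true  [true]
43. n22.mk = 0  [len(A.idx) - 2]
44. n23.ok = 7  [7]
45. n23.acc = 22  [D.mk + 22]
46. n24.live = -1  [terminal]
47. n23.cnt = false  [h.live > -1]
48. n23.wid = true  [h.live > -2]
49. n25.tag = 25  [terminal]
50. n26.tag = 27  [terminal]
51. n22.hot = 16  [(if B.wid then g.tag else D.mk) - 9]
52. n22.lim = 6  [g.tag - 19]
53. n22.depth = 1  [g.tag - 24]
54. n15.fin = 29  [D.hot + 13]
55. n0.key = false  [A₁.fin > 29]
56. n0.lab = -1  [A₀.fin + S.ok - 9]

17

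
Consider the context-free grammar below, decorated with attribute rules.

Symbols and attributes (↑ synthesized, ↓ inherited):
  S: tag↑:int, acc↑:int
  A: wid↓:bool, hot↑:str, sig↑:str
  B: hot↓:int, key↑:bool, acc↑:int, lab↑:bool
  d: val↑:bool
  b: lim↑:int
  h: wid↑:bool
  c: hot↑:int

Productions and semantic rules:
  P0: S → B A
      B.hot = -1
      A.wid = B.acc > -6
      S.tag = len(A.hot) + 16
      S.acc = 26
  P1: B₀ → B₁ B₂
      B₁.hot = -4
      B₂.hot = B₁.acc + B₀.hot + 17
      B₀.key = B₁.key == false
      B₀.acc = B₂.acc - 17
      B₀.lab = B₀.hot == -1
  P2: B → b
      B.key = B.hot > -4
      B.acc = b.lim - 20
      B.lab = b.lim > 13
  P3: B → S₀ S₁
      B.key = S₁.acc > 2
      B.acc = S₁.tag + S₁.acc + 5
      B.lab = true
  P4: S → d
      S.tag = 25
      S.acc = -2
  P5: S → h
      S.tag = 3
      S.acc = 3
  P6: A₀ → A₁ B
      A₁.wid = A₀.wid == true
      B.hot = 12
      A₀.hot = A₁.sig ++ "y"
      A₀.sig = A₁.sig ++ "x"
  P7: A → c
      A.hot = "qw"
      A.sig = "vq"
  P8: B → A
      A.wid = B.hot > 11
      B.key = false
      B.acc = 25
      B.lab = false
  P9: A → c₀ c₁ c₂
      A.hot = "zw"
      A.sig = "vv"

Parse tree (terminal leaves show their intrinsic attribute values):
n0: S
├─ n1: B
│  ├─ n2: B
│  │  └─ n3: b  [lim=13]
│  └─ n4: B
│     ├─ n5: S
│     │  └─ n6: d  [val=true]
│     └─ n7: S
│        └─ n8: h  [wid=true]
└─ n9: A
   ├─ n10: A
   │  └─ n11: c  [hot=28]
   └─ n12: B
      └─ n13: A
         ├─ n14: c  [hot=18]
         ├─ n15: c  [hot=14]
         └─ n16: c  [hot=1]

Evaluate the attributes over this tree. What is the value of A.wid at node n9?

false

1. n1.hot = -1  [-1]
2. n2.hot = -4  [-4]
3. n3.lim = 13  [terminal]
4. n2.key = false  [B.hot > -4]
5. n2.acc = -7  [b.lim - 20]
6. n2.lab = false  [b.lim > 13]
7. n4.hot = 9  [B₁.acc + B₀.hot + 17]
8. n6.val = true  [terminal]
9. n5.tag = 25  [25]
10. n5.acc = -2  [-2]
11. n8.wid = true  [terminal]
12. n7.tag = 3  [3]
13. n7.acc = 3  [3]
14. n4.key = true  [S₁.acc > 2]
15. n4.acc = 11  [S₁.tag + S₁.acc + 5]
16. n4.lab = true  [true]
17. n1.key = true  [B₁.key == false]
18. n1.acc = -6  [B₂.acc - 17]
19. n1.lab = true  [B₀.hot == -1]
20. n9.wid = false  [B.acc > -6]
21. n10.wid = false  [A₀.wid == true]
22. n11.hot = 28  [terminal]
23. n10.hot = "qw"  ["qw"]
24. n10.sig = "vq"  ["vq"]
25. n12.hot = 12  [12]
26. n13.wid = true  [B.hot > 11]
27. n14.hot = 18  [terminal]
28. n15.hot = 14  [terminal]
29. n16.hot = 1  [terminal]
30. n13.hot = "zw"  ["zw"]
31. n13.sig = "vv"  ["vv"]
32. n12.key = false  [false]
33. n12.acc = 25  [25]
34. n12.lab = false  [false]
35. n9.hot = "vqy"  [A₁.sig ++ "y"]
36. n9.sig = "vqx"  [A₁.sig ++ "x"]
37. n0.tag = 19  [len(A.hot) + 16]
38. n0.acc = 26  [26]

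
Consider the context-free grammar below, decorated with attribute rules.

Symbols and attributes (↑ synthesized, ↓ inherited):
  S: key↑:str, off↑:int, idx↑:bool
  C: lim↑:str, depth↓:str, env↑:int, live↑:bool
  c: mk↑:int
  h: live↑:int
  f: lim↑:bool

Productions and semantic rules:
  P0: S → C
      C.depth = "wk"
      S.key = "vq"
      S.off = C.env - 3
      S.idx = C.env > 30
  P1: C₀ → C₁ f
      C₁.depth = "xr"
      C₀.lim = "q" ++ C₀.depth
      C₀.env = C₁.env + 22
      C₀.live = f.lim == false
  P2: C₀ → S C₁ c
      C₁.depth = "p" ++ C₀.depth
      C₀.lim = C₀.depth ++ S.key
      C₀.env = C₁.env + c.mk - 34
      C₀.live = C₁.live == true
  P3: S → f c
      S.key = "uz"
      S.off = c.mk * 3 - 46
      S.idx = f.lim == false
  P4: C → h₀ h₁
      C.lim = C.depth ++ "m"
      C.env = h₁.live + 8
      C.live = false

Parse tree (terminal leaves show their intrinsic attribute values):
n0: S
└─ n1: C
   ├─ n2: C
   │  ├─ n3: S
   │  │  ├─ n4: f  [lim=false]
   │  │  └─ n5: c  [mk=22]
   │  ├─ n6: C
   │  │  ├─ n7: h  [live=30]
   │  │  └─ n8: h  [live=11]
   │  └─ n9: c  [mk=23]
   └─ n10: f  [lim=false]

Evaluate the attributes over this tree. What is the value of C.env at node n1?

30

1. n1.depth = "wk"  ["wk"]
2. n2.depth = "xr"  ["xr"]
3. n4.lim = false  [terminal]
4. n5.mk = 22  [terminal]
5. n3.key = "uz"  ["uz"]
6. n3.off = 20  [c.mk * 3 - 46]
7. n3.idx = true  [f.lim == false]
8. n6.depth = "pxr"  ["p" ++ C₀.depth]
9. n7.live = 30  [terminal]
10. n8.live = 11  [terminal]
11. n6.lim = "pxrm"  [C.depth ++ "m"]
12. n6.env = 19  [h₁.live + 8]
13. n6.live = false  [false]
14. n9.mk = 23  [terminal]
15. n2.lim = "xruz"  [C₀.depth ++ S.key]
16. n2.env = 8  [C₁.env + c.mk - 34]
17. n2.live = false  [C₁.live == true]
18. n10.lim = false  [terminal]
19. n1.lim = "qwk"  ["q" ++ C₀.depth]
20. n1.env = 30  [C₁.env + 22]
21. n1.live = true  [f.lim == false]
22. n0.key = "vq"  ["vq"]
23. n0.off = 27  [C.env - 3]
24. n0.idx = false  [C.env > 30]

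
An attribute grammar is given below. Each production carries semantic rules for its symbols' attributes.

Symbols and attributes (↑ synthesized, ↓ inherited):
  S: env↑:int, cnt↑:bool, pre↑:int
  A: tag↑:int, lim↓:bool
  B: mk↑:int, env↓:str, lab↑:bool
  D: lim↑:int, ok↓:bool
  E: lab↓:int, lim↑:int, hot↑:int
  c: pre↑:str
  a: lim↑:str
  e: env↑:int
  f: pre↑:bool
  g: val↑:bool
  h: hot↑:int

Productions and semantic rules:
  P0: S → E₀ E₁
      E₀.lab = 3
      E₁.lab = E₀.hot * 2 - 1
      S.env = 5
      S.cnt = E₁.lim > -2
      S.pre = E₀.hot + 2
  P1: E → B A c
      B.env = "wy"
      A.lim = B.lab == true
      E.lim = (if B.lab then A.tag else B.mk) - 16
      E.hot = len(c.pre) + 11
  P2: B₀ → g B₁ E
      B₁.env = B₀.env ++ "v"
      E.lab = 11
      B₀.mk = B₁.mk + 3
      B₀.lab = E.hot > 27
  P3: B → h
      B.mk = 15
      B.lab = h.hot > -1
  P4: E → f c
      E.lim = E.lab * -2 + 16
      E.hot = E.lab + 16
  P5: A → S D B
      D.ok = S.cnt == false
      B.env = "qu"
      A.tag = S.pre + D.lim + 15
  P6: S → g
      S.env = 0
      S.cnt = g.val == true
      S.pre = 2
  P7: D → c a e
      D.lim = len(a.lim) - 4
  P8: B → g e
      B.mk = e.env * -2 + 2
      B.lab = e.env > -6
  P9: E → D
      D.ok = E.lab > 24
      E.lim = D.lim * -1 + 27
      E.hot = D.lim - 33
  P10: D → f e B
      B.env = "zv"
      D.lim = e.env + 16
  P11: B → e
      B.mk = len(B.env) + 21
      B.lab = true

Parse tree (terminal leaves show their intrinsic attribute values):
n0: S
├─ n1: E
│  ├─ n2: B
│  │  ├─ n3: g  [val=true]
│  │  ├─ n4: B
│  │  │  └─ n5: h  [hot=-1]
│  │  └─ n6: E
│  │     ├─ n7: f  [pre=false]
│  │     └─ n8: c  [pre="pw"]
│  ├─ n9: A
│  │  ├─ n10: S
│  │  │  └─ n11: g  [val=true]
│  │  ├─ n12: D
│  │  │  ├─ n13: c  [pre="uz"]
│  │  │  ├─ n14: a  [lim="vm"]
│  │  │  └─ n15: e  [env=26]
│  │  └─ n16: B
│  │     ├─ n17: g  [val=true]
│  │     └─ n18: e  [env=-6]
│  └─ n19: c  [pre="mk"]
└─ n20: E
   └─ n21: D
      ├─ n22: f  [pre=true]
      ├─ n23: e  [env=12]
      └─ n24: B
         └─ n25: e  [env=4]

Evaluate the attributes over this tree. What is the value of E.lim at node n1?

2

1. n1.lab = 3  [3]
2. n2.env = "wy"  ["wy"]
3. n3.val = true  [terminal]
4. n4.env = "wyv"  [B₀.env ++ "v"]
5. n5.hot = -1  [terminal]
6. n4.mk = 15  [15]
7. n4.lab = false  [h.hot > -1]
8. n6.lab = 11  [11]
9. n7.pre = false  [terminal]
10. n8.pre = "pw"  [terminal]
11. n6.lim = -6  [E.lab * -2 + 16]
12. n6.hot = 27  [E.lab + 16]
13. n2.mk = 18  [B₁.mk + 3]
14. n2.lab = false  [E.hot > 27]
15. n9.lim = false  [B.lab == true]
16. n11.val = true  [terminal]
17. n10.env = 0  [0]
18. n10.cnt = true  [g.val == true]
19. n10.pre = 2  [2]
20. n12.ok = false  [S.cnt == false]
21. n13.pre = "uz"  [terminal]
22. n14.lim = "vm"  [terminal]
23. n15.env = 26  [terminal]
24. n12.lim = -2  [len(a.lim) - 4]
25. n16.env = "qu"  ["qu"]
26. n17.val = true  [terminal]
27. n18.env = -6  [terminal]
28. n16.mk = 14  [e.env * -2 + 2]
29. n16.lab = false  [e.env > -6]
30. n9.tag = 15  [S.pre + D.lim + 15]
31. n19.pre = "mk"  [terminal]
32. n1.lim = 2  [(if B.lab then A.tag else B.mk) - 16]
33. n1.hot = 13  [len(c.pre) + 11]
34. n20.lab = 25  [E₀.hot * 2 - 1]
35. n21.ok = true  [E.lab > 24]
36. n22.pre = true  [terminal]
37. n23.env = 12  [terminal]
38. n24.env = "zv"  ["zv"]
39. n25.env = 4  [terminal]
40. n24.mk = 23  [len(B.env) + 21]
41. n24.lab = true  [true]
42. n21.lim = 28  [e.env + 16]
43. n20.lim = -1  [D.lim * -1 + 27]
44. n20.hot = -5  [D.lim - 33]
45. n0.env = 5  [5]
46. n0.cnt = true  [E₁.lim > -2]
47. n0.pre = 15  [E₀.hot + 2]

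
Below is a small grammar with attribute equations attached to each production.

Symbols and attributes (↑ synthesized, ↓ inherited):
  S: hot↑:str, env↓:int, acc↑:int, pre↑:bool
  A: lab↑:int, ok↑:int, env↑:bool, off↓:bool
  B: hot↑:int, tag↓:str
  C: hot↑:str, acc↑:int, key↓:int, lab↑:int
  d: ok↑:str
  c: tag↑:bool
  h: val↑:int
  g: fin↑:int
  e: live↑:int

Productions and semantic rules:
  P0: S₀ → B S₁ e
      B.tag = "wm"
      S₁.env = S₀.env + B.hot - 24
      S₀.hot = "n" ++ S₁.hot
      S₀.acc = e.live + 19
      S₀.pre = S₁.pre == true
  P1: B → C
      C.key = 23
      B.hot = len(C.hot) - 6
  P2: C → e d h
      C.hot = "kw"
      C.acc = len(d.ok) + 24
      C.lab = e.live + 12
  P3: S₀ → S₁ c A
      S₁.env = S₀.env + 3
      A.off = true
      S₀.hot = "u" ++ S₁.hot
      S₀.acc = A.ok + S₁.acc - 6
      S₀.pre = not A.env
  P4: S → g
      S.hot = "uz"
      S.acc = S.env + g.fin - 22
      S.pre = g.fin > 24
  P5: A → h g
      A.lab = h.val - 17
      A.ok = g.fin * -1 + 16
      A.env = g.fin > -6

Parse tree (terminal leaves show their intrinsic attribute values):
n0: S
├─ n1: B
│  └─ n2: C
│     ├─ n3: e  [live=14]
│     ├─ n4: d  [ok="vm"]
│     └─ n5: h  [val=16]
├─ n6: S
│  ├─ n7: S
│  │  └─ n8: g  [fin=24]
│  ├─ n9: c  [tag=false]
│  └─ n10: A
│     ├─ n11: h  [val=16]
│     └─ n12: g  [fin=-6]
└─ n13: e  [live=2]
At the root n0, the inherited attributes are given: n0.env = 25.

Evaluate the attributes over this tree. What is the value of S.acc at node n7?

1. n0.env = 25  [given at root]
2. n1.tag = "wm"  ["wm"]
3. n2.key = 23  [23]
4. n3.live = 14  [terminal]
5. n4.ok = "vm"  [terminal]
6. n5.val = 16  [terminal]
7. n2.hot = "kw"  ["kw"]
8. n2.acc = 26  [len(d.ok) + 24]
9. n2.lab = 26  [e.live + 12]
10. n1.hot = -4  [len(C.hot) - 6]
11. n6.env = -3  [S₀.env + B.hot - 24]
12. n7.env = 0  [S₀.env + 3]
13. n8.fin = 24  [terminal]
14. n7.hot = "uz"  ["uz"]
15. n7.acc = 2  [S.env + g.fin - 22]
16. n7.pre = false  [g.fin > 24]
17. n9.tag = false  [terminal]
18. n10.off = true  [true]
19. n11.val = 16  [terminal]
20. n12.fin = -6  [terminal]
21. n10.lab = -1  [h.val - 17]
22. n10.ok = 22  [g.fin * -1 + 16]
23. n10.env = false  [g.fin > -6]
24. n6.hot = "uuz"  ["u" ++ S₁.hot]
25. n6.acc = 18  [A.ok + S₁.acc - 6]
26. n6.pre = true  [not A.env]
27. n13.live = 2  [terminal]
28. n0.hot = "nuuz"  ["n" ++ S₁.hot]
29. n0.acc = 21  [e.live + 19]
30. n0.pre = true  [S₁.pre == true]

2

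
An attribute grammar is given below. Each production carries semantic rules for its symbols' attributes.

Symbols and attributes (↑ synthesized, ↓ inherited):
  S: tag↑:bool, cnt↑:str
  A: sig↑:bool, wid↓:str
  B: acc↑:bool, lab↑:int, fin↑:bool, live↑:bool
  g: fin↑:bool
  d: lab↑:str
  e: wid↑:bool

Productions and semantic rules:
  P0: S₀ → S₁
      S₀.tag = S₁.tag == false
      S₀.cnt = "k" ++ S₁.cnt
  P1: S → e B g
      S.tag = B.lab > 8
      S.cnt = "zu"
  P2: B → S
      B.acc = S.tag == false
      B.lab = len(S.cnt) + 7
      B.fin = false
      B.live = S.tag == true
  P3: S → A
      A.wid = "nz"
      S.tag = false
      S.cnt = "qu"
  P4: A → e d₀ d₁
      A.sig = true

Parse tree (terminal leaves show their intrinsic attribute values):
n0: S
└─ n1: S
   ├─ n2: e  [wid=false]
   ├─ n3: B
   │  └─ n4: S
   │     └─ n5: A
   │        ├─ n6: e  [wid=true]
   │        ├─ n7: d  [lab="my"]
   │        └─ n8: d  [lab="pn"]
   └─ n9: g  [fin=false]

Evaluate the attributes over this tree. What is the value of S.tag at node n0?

1. n2.wid = false  [terminal]
2. n5.wid = "nz"  ["nz"]
3. n6.wid = true  [terminal]
4. n7.lab = "my"  [terminal]
5. n8.lab = "pn"  [terminal]
6. n5.sig = true  [true]
7. n4.tag = false  [false]
8. n4.cnt = "qu"  ["qu"]
9. n3.acc = true  [S.tag == false]
10. n3.lab = 9  [len(S.cnt) + 7]
11. n3.fin = false  [false]
12. n3.live = false  [S.tag == true]
13. n9.fin = false  [terminal]
14. n1.tag = true  [B.lab > 8]
15. n1.cnt = "zu"  ["zu"]
16. n0.tag = false  [S₁.tag == false]
17. n0.cnt = "kzu"  ["k" ++ S₁.cnt]

false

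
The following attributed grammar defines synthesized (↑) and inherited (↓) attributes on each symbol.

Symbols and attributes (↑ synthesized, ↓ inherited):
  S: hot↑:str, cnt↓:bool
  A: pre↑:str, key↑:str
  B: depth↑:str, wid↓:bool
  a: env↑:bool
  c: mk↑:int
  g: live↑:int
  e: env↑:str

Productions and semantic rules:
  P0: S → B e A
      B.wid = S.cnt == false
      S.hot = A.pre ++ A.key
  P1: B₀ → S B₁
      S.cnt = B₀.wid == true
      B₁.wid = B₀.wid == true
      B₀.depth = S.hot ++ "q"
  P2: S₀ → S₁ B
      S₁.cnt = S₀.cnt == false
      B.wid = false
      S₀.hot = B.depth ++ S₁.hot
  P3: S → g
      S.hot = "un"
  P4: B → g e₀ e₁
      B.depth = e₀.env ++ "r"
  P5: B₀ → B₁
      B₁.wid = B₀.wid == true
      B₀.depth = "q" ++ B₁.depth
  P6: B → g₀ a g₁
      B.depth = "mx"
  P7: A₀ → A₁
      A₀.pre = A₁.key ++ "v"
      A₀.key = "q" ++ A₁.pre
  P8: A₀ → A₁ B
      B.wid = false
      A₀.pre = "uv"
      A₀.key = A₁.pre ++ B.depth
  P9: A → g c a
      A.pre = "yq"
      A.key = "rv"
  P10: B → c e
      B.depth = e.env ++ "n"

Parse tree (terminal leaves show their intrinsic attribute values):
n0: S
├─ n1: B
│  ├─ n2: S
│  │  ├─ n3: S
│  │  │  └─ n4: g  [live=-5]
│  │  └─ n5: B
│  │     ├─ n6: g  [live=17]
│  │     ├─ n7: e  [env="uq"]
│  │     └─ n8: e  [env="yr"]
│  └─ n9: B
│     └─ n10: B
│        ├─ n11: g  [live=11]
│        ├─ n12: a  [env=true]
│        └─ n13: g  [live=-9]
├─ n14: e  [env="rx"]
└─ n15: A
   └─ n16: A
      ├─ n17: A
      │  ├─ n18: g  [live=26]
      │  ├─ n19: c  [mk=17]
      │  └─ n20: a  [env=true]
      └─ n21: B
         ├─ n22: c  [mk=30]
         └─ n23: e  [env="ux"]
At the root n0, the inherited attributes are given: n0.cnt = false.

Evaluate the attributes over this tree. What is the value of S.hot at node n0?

1. n0.cnt = false  [given at root]
2. n1.wid = true  [S.cnt == false]
3. n2.cnt = true  [B₀.wid == true]
4. n3.cnt = false  [S₀.cnt == false]
5. n4.live = -5  [terminal]
6. n3.hot = "un"  ["un"]
7. n5.wid = false  [false]
8. n6.live = 17  [terminal]
9. n7.env = "uq"  [terminal]
10. n8.env = "yr"  [terminal]
11. n5.depth = "uqr"  [e₀.env ++ "r"]
12. n2.hot = "uqrun"  [B.depth ++ S₁.hot]
13. n9.wid = true  [B₀.wid == true]
14. n10.wid = true  [B₀.wid == true]
15. n11.live = 11  [terminal]
16. n12.env = true  [terminal]
17. n13.live = -9  [terminal]
18. n10.depth = "mx"  ["mx"]
19. n9.depth = "qmx"  ["q" ++ B₁.depth]
20. n1.depth = "uqrunq"  [S.hot ++ "q"]
21. n14.env = "rx"  [terminal]
22. n18.live = 26  [terminal]
23. n19.mk = 17  [terminal]
24. n20.env = true  [terminal]
25. n17.pre = "yq"  ["yq"]
26. n17.key = "rv"  ["rv"]
27. n21.wid = false  [false]
28. n22.mk = 30  [terminal]
29. n23.env = "ux"  [terminal]
30. n21.depth = "uxn"  [e.env ++ "n"]
31. n16.pre = "uv"  ["uv"]
32. n16.key = "yquxn"  [A₁.pre ++ B.depth]
33. n15.pre = "yquxnv"  [A₁.key ++ "v"]
34. n15.key = "quv"  ["q" ++ A₁.pre]
35. n0.hot = "yquxnvquv"  [A.pre ++ A.key]

"yquxnvquv"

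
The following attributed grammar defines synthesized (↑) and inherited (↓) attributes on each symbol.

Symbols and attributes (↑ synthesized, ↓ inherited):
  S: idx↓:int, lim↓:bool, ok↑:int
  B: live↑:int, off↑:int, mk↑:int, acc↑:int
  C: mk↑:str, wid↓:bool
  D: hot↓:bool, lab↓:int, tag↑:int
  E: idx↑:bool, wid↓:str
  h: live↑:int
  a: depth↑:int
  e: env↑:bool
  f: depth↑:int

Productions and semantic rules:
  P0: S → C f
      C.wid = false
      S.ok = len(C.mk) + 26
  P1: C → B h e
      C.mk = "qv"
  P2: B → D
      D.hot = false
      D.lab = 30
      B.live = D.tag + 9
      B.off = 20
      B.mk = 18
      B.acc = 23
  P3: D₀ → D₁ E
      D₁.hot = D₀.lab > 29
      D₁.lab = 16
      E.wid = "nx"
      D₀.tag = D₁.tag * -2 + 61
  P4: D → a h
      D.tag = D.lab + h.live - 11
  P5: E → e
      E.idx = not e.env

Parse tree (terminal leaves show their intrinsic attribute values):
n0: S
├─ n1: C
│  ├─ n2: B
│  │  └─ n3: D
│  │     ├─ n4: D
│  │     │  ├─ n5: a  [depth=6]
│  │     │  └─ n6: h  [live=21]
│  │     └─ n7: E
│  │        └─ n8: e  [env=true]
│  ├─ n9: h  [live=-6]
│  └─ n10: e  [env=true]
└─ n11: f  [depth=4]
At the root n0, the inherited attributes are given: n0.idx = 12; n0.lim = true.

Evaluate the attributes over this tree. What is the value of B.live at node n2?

1. n0.idx = 12  [given at root]
2. n0.lim = true  [given at root]
3. n1.wid = false  [false]
4. n3.hot = false  [false]
5. n3.lab = 30  [30]
6. n4.hot = true  [D₀.lab > 29]
7. n4.lab = 16  [16]
8. n5.depth = 6  [terminal]
9. n6.live = 21  [terminal]
10. n4.tag = 26  [D.lab + h.live - 11]
11. n7.wid = "nx"  ["nx"]
12. n8.env = true  [terminal]
13. n7.idx = false  [not e.env]
14. n3.tag = 9  [D₁.tag * -2 + 61]
15. n2.live = 18  [D.tag + 9]
16. n2.off = 20  [20]
17. n2.mk = 18  [18]
18. n2.acc = 23  [23]
19. n9.live = -6  [terminal]
20. n10.env = true  [terminal]
21. n1.mk = "qv"  ["qv"]
22. n11.depth = 4  [terminal]
23. n0.ok = 28  [len(C.mk) + 26]

18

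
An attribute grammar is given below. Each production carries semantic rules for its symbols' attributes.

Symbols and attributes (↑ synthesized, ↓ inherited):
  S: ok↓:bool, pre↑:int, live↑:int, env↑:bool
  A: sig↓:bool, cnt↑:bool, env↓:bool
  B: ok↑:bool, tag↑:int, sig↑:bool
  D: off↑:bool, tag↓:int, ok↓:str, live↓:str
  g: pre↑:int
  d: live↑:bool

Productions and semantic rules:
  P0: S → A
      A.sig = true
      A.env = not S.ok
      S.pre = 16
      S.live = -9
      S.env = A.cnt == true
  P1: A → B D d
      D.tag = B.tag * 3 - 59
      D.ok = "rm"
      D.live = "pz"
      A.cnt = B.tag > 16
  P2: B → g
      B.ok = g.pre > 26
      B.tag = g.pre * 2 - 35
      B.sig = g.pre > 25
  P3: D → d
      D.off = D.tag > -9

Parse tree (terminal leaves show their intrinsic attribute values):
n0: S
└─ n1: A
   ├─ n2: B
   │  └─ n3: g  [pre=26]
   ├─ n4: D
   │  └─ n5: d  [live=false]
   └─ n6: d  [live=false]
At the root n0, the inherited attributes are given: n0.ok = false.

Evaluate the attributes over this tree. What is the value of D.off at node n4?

true

1. n0.ok = false  [given at root]
2. n1.sig = true  [true]
3. n1.env = true  [not S.ok]
4. n3.pre = 26  [terminal]
5. n2.ok = false  [g.pre > 26]
6. n2.tag = 17  [g.pre * 2 - 35]
7. n2.sig = true  [g.pre > 25]
8. n4.tag = -8  [B.tag * 3 - 59]
9. n4.ok = "rm"  ["rm"]
10. n4.live = "pz"  ["pz"]
11. n5.live = false  [terminal]
12. n4.off = true  [D.tag > -9]
13. n6.live = false  [terminal]
14. n1.cnt = true  [B.tag > 16]
15. n0.pre = 16  [16]
16. n0.live = -9  [-9]
17. n0.env = true  [A.cnt == true]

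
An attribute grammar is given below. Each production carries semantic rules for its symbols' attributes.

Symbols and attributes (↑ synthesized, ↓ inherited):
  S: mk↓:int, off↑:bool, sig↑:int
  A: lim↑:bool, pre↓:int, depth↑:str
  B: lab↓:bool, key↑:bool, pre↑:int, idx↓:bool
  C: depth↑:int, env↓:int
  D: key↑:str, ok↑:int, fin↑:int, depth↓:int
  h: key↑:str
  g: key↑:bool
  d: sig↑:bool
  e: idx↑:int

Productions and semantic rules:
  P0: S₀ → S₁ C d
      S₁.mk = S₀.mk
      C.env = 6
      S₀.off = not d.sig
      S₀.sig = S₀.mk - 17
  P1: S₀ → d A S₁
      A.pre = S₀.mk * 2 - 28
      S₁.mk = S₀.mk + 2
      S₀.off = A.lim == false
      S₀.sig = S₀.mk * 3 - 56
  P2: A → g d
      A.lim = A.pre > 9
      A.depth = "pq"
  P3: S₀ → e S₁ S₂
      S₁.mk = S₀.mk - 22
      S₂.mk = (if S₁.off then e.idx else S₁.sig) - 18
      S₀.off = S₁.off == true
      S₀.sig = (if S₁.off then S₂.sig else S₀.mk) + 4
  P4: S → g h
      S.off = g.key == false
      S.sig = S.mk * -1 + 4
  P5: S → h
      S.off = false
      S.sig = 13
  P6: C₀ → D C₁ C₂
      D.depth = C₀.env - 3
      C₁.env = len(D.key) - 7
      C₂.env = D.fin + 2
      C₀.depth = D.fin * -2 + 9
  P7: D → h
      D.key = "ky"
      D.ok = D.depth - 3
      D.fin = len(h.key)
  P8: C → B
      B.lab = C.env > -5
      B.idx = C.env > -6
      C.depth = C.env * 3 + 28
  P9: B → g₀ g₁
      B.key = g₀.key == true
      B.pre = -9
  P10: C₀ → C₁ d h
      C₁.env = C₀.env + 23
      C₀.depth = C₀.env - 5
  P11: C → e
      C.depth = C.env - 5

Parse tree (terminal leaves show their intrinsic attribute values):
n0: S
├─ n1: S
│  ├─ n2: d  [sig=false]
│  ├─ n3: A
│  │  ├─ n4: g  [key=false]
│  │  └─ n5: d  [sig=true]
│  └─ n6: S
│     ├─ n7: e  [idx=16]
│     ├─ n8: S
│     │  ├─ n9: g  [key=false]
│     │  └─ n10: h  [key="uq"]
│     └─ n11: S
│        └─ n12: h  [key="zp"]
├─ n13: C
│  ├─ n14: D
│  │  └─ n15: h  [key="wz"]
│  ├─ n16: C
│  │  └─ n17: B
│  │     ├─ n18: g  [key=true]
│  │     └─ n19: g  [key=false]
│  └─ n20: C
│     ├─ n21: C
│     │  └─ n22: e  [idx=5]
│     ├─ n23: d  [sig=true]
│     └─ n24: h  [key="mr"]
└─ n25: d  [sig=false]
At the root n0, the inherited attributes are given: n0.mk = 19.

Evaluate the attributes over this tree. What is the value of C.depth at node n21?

22

1. n0.mk = 19  [given at root]
2. n1.mk = 19  [S₀.mk]
3. n2.sig = false  [terminal]
4. n3.pre = 10  [S₀.mk * 2 - 28]
5. n4.key = false  [terminal]
6. n5.sig = true  [terminal]
7. n3.lim = true  [A.pre > 9]
8. n3.depth = "pq"  ["pq"]
9. n6.mk = 21  [S₀.mk + 2]
10. n7.idx = 16  [terminal]
11. n8.mk = -1  [S₀.mk - 22]
12. n9.key = false  [terminal]
13. n10.key = "uq"  [terminal]
14. n8.off = true  [g.key == false]
15. n8.sig = 5  [S.mk * -1 + 4]
16. n11.mk = -2  [(if S₁.off then e.idx else S₁.sig) - 18]
17. n12.key = "zp"  [terminal]
18. n11.off = false  [false]
19. n11.sig = 13  [13]
20. n6.off = true  [S₁.off == true]
21. n6.sig = 17  [(if S₁.off then S₂.sig else S₀.mk) + 4]
22. n1.off = false  [A.lim == false]
23. n1.sig = 1  [S₀.mk * 3 - 56]
24. n13.env = 6  [6]
25. n14.depth = 3  [C₀.env - 3]
26. n15.key = "wz"  [terminal]
27. n14.key = "ky"  ["ky"]
28. n14.ok = 0  [D.depth - 3]
29. n14.fin = 2  [len(h.key)]
30. n16.env = -5  [len(D.key) - 7]
31. n17.lab = false  [C.env > -5]
32. n17.idx = true  [C.env > -6]
33. n18.key = true  [terminal]
34. n19.key = false  [terminal]
35. n17.key = true  [g₀.key == true]
36. n17.pre = -9  [-9]
37. n16.depth = 13  [C.env * 3 + 28]
38. n20.env = 4  [D.fin + 2]
39. n21.env = 27  [C₀.env + 23]
40. n22.idx = 5  [terminal]
41. n21.depth = 22  [C.env - 5]
42. n23.sig = true  [terminal]
43. n24.key = "mr"  [terminal]
44. n20.depth = -1  [C₀.env - 5]
45. n13.depth = 5  [D.fin * -2 + 9]
46. n25.sig = false  [terminal]
47. n0.off = true  [not d.sig]
48. n0.sig = 2  [S₀.mk - 17]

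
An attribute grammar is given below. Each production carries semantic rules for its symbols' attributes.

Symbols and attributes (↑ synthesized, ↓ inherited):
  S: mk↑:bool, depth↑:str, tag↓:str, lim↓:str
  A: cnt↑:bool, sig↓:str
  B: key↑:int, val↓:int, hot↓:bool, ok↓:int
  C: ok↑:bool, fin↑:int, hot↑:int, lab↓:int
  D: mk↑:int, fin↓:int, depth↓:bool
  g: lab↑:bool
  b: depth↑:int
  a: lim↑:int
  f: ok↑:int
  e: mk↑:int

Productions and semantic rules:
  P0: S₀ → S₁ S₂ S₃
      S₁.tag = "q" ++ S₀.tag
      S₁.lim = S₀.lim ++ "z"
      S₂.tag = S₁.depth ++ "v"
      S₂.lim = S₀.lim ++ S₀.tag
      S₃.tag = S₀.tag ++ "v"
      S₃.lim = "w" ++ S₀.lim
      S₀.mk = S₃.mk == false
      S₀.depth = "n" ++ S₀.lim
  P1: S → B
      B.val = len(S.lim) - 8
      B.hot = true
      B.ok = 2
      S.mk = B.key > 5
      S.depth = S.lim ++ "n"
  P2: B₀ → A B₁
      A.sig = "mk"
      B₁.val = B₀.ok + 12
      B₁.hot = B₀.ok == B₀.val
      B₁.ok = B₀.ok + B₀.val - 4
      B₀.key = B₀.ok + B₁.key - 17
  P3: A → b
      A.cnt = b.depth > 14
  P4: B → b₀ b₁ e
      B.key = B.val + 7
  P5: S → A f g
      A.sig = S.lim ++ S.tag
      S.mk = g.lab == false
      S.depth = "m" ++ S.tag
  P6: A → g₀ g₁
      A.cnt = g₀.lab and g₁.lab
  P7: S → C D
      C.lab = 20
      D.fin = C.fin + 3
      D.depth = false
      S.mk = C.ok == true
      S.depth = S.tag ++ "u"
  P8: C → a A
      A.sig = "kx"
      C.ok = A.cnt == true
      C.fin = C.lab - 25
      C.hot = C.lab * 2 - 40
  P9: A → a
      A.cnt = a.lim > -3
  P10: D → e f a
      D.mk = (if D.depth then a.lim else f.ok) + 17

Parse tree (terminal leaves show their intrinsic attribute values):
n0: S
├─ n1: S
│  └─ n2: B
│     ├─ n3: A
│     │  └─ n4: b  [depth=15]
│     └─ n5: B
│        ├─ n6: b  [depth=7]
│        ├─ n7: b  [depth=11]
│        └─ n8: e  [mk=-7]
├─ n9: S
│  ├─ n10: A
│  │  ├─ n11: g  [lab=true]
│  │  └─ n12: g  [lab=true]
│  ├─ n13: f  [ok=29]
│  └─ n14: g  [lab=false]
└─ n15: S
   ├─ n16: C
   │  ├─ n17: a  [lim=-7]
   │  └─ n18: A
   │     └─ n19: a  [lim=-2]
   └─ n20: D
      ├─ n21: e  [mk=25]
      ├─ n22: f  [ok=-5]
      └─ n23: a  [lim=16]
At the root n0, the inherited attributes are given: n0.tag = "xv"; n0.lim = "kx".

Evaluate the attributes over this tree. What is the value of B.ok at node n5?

1. n0.tag = "xv"  [given at root]
2. n0.lim = "kx"  [given at root]
3. n1.tag = "qxv"  ["q" ++ S₀.tag]
4. n1.lim = "kxz"  [S₀.lim ++ "z"]
5. n2.val = -5  [len(S.lim) - 8]
6. n2.hot = true  [true]
7. n2.ok = 2  [2]
8. n3.sig = "mk"  ["mk"]
9. n4.depth = 15  [terminal]
10. n3.cnt = true  [b.depth > 14]
11. n5.val = 14  [B₀.ok + 12]
12. n5.hot = false  [B₀.ok == B₀.val]
13. n5.ok = -7  [B₀.ok + B₀.val - 4]
14. n6.depth = 7  [terminal]
15. n7.depth = 11  [terminal]
16. n8.mk = -7  [terminal]
17. n5.key = 21  [B.val + 7]
18. n2.key = 6  [B₀.ok + B₁.key - 17]
19. n1.mk = true  [B.key > 5]
20. n1.depth = "kxzn"  [S.lim ++ "n"]
21. n9.tag = "kxznv"  [S₁.depth ++ "v"]
22. n9.lim = "kxxv"  [S₀.lim ++ S₀.tag]
23. n10.sig = "kxxvkxznv"  [S.lim ++ S.tag]
24. n11.lab = true  [terminal]
25. n12.lab = true  [terminal]
26. n10.cnt = true  [g₀.lab and g₁.lab]
27. n13.ok = 29  [terminal]
28. n14.lab = false  [terminal]
29. n9.mk = true  [g.lab == false]
30. n9.depth = "mkxznv"  ["m" ++ S.tag]
31. n15.tag = "xvv"  [S₀.tag ++ "v"]
32. n15.lim = "wkx"  ["w" ++ S₀.lim]
33. n16.lab = 20  [20]
34. n17.lim = -7  [terminal]
35. n18.sig = "kx"  ["kx"]
36. n19.lim = -2  [terminal]
37. n18.cnt = true  [a.lim > -3]
38. n16.ok = true  [A.cnt == true]
39. n16.fin = -5  [C.lab - 25]
40. n16.hot = 0  [C.lab * 2 - 40]
41. n20.fin = -2  [C.fin + 3]
42. n20.depth = false  [false]
43. n21.mk = 25  [terminal]
44. n22.ok = -5  [terminal]
45. n23.lim = 16  [terminal]
46. n20.mk = 12  [(if D.depth then a.lim else f.ok) + 17]
47. n15.mk = true  [C.ok == true]
48. n15.depth = "xvvu"  [S.tag ++ "u"]
49. n0.mk = false  [S₃.mk == false]
50. n0.depth = "nkx"  ["n" ++ S₀.lim]

-7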